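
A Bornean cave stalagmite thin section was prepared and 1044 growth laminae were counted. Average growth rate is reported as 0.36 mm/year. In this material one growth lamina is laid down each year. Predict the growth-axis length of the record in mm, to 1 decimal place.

375.8 mm

1044 years of growth are recorded.
1044 years at 0.36 mm/year gives 0.36 × 1044 = 375.8 mm.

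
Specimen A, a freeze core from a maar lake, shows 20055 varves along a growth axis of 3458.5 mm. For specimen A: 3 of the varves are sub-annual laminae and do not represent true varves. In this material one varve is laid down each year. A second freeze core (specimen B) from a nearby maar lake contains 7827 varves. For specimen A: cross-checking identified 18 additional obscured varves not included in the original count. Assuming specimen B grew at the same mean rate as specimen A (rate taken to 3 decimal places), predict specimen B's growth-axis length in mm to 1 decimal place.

Specimen A: correcting the raw count gives 20055 − 3 + 18 = 20070 true varves.
A: 3458.5 mm over 20070 years gives 3458.5 / 20070 ≈ 0.172 mm/yr.
B's length ≈ 0.172 × 7827 = 1346.2 mm.

1346.2 mm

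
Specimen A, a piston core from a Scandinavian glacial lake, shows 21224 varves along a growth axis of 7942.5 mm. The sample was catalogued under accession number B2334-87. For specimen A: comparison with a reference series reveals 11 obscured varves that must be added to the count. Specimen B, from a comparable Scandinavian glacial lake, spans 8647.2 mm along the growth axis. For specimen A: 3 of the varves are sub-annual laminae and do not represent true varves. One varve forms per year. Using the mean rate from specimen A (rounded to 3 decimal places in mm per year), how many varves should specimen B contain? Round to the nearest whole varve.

23121 varves

Specimen A: after corrections the count is 21224 − 3 + 11 = 21232 varves.
A: Mean rate = 7942.5 mm / 21232 years ≈ 0.374 mm per year.
For B, 8647.2 / 0.374 = 23120.86 years ≈ 23121 varves.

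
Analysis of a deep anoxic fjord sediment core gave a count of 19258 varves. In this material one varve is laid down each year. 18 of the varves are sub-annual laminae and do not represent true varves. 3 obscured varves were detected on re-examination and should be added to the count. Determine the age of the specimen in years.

True varve count = 19258 − 18 + 3 = 19243.
At one varve per year, that is 19243 years.

19243 years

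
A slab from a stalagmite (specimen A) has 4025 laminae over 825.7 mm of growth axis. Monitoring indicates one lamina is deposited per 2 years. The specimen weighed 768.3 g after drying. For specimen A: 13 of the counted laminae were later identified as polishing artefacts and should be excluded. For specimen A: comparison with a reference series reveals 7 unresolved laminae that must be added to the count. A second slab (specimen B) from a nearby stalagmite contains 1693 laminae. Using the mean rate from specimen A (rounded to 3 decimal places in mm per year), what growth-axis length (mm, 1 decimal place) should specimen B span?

Specimen A: correcting the raw count gives 4025 − 13 + 7 = 4019 true laminae.
Specimen A: multiplying by 2 years per lamina: 4019 × 2 = 8038 years.
A: Extension rate ≈ 825.7 / 8038 = 0.103 mm/year.
Specimen B: 1693 laminae at 2 years each span 1693 × 2 = 3386 years. Length of B = 0.103 × 3386 = 348.8 mm.

348.8 mm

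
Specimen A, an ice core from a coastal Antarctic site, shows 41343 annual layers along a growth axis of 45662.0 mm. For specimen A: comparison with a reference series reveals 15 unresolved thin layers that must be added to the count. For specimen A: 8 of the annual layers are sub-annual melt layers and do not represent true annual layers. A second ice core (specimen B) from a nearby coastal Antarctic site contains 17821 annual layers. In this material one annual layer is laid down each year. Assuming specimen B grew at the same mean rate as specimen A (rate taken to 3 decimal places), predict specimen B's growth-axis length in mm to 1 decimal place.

19674.4 mm

Specimen A: correcting the raw count gives 41343 − 8 + 15 = 41350 true annual layers.
A: 45662.0 mm over 41350 years gives 45662.0 / 41350 ≈ 1.104 mm per year.
For B, 1.104 mm/year × 17821 years = 19674.4 mm.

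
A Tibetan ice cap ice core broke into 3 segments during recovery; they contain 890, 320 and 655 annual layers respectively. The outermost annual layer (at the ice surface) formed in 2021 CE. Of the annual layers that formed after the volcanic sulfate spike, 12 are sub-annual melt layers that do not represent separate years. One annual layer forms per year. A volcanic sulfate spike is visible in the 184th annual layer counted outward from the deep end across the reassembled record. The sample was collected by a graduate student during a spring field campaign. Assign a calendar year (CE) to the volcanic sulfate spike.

Total annual layers = 890 + 320 + 655 = 1865.
1865 − 184 = 1681 annual layers lie beyond the volcanic sulfate spike toward the ice surface.
1681 − 12 false = 1669 true annual layers after the volcanic sulfate spike.
Counting back 1669 years from 2021 CE places the volcanic sulfate spike in 2021 − 1669 = 352 CE.

352 CE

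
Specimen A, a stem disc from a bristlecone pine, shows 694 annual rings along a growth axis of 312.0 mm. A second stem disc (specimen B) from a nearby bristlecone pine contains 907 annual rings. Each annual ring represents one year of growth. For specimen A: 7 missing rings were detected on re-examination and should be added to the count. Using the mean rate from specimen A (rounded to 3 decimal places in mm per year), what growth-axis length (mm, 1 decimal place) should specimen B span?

Specimen A: true annual ring count = 694 + 7 = 701.
A: Extension rate ≈ 312.0 / 701 = 0.445 mm/yr.
For B, 0.445 mm/year × 907 years = 403.6 mm.

403.6 mm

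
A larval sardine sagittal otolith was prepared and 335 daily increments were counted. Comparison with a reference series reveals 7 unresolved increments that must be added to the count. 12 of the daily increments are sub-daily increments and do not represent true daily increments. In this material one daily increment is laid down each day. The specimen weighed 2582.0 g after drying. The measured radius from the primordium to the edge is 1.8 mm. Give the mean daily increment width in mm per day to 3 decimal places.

0.005 mm per day

Correcting the raw count gives 335 − 12 + 7 = 330 true daily increments.
Extension rate ≈ 1.8 / 330 = 0.005 mm per day.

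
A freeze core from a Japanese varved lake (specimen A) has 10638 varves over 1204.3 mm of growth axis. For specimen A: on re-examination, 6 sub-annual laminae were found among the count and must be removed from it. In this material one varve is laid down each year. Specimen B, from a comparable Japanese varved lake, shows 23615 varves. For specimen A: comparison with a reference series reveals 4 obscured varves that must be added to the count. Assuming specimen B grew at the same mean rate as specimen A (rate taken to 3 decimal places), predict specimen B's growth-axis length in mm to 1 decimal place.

2668.5 mm

Specimen A: correcting the raw count gives 10638 − 6 + 4 = 10636 true varves.
A: 1204.3 mm over 10636 years gives 1204.3 / 10636 ≈ 0.113 mm/year.
Length of B = 0.113 × 23615 = 2668.5 mm.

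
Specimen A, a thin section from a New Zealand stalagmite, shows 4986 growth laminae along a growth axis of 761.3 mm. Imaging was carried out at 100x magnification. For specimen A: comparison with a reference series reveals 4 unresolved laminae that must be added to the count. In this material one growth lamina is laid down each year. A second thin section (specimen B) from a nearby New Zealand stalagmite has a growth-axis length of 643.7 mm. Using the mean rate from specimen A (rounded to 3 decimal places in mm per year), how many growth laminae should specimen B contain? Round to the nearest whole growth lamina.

4207 growth laminae

Specimen A: after corrections the count is 4986 + 4 = 4990 growth laminae.
A: Extension rate ≈ 761.3 / 4990 = 0.153 mm/yr.
Specimen B: 643.7 mm / 0.153 mm per year = 4207.19 years ≈ 4207 growth laminae.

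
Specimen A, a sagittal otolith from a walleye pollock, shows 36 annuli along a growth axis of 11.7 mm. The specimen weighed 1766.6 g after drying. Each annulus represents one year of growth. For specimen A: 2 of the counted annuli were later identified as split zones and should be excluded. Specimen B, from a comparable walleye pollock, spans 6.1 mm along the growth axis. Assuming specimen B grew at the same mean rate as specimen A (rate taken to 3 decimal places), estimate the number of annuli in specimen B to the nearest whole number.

Specimen A: correcting the raw count gives 36 − 2 = 34 true annuli.
A: 11.7 mm over 34 years gives 11.7 / 34 ≈ 0.344 mm/year.
Specimen B: 6.1 mm / 0.344 mm per year = 17.73 years ≈ 18 annuli.

18 annuli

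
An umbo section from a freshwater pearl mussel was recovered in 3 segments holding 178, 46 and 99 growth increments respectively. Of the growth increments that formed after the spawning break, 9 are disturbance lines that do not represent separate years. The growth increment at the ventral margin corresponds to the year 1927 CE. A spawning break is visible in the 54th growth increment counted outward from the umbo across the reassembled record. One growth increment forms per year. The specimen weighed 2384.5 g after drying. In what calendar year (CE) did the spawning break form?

Total growth increments = 178 + 46 + 99 = 323.
The spawning break sits at growth increment 54 from the umbo, so 323 − 54 = 269 growth increments formed after it.
Excluding 9 false growth increments: 269 − 9 = 260.
The growth increment at the ventral margin is 1927 CE, so the spawning break dates to 1927 − 260 = 1667 CE.

1667 CE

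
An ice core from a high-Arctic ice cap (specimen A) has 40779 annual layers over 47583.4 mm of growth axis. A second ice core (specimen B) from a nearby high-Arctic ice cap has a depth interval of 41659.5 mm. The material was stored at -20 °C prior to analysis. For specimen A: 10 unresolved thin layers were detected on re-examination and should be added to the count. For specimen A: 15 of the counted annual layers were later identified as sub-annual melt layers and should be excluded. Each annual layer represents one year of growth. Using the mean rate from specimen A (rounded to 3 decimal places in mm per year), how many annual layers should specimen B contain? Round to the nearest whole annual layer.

35698 annual layers

Specimen A: adjusted count: 40779 − 15 + 10 = 40774 annual layers.
A: Mean rate = 47583.4 mm / 40774 years ≈ 1.167 mm/year.
Specimen B: 41659.5 mm / 1.167 mm per year = 35697.94 years ≈ 35698 annual layers.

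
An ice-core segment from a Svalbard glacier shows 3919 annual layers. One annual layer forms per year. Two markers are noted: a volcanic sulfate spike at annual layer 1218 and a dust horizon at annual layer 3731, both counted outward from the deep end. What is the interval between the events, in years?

3731 − 1218 = 2513 annual layers lie between the two events.
One annual layer per year makes the interval 2513 years.

2513 yr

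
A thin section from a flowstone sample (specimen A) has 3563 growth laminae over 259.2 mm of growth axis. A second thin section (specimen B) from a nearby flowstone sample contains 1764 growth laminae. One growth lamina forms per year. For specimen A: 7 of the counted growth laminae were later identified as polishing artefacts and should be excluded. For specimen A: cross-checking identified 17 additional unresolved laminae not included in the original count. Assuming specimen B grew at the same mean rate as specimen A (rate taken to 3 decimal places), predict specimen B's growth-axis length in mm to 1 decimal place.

128.8 mm

Specimen A: correcting the raw count gives 3563 − 7 + 17 = 3573 true growth laminae.
A: Extension rate ≈ 259.2 / 3573 = 0.073 mm per year.
B's length ≈ 0.073 × 1764 = 128.8 mm.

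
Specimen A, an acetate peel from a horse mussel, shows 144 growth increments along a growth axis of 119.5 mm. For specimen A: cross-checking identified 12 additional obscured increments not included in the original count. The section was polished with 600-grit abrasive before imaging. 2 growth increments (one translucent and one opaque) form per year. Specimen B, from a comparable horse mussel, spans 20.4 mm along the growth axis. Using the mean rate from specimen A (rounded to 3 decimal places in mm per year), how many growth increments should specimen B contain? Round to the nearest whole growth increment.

27 growth increments

Specimen A: correcting the raw count gives 144 + 12 = 156 true growth increments.
Specimen A: with 2 growth increments per year, 156 / 2 = 78 years.
A: Extension rate ≈ 119.5 / 78 = 1.532 mm per year.
B spans 20.4 / 1.532 = 13.32 years; at 2 growth increments per year that is 13.32 × 2 ≈ 27 growth increments.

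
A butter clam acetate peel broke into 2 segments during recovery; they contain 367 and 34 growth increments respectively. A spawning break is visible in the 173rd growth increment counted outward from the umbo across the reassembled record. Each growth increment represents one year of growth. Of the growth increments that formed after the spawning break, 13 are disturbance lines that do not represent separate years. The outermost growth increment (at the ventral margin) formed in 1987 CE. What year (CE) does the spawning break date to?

1772 CE

Total growth increments = 367 + 34 = 401.
401 − 173 = 228 growth increments lie beyond the spawning break toward the ventral margin.
228 − 13 false = 215 true growth increments after the spawning break.
The growth increment at the ventral margin is 1987 CE, so the spawning break dates to 1987 − 215 = 1772 CE.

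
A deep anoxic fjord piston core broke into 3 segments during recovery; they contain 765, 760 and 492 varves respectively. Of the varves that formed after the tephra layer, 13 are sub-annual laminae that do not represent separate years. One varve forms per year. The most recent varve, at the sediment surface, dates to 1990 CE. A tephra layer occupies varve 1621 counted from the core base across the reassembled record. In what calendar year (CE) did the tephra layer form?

Total varves = 765 + 760 + 492 = 2017.
The tephra layer sits at varve 1621 from the core base, so 2017 − 1621 = 396 varves formed after it.
396 − 13 false = 383 true varves after the tephra layer.
Counting back 383 years from 1990 CE places the tephra layer in 1990 − 383 = 1607 CE.

1607 CE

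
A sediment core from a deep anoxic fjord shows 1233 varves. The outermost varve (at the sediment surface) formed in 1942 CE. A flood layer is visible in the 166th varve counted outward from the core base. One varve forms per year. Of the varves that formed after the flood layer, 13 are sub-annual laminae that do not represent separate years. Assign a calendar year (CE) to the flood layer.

888 CE

Between varve 166 and the sediment surface there are 1233 − 166 = 1067 varves.
1067 − 13 false = 1054 true varves after the flood layer.
The varve at the sediment surface is 1942 CE, so the flood layer dates to 1942 − 1054 = 888 CE.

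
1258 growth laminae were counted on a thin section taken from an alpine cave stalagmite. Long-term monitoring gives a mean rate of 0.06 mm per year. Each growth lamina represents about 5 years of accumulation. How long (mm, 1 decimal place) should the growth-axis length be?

377.4 mm

Multiplying by 5 years per growth lamina: 1258 × 5 = 6290 years.
Predicted length = 0.06 mm/year × 6290 years = 377.4 mm.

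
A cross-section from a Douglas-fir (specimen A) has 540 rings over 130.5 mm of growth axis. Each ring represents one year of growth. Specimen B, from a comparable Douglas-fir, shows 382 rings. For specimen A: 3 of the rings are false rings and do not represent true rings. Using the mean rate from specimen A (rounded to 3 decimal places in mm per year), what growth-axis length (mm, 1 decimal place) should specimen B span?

Specimen A: correcting the raw count gives 540 − 3 = 537 true rings.
A: Extension rate ≈ 130.5 / 537 = 0.243 mm/yr.
For B, 0.243 mm/year × 382 years = 92.8 mm.

92.8 mm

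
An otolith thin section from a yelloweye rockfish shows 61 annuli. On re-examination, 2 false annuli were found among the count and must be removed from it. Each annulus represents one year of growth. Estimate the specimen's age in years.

59 yr

Correcting the raw count gives 61 − 2 = 59 true annuli.
One annulus per year makes the duration 59 years.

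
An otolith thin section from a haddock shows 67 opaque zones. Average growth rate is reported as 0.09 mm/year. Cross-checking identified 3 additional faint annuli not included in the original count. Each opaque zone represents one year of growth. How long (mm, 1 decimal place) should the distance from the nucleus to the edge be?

6.3 mm

After corrections the count is 67 + 3 = 70 opaque zones.
70 years at 0.09 mm/year gives 0.09 × 70 = 6.3 mm.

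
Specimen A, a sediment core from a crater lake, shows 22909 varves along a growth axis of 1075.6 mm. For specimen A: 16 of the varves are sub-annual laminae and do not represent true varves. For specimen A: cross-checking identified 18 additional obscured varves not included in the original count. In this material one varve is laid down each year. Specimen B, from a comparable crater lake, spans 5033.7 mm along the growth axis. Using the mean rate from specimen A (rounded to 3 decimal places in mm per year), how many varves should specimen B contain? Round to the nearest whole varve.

Specimen A: adjusted count: 22909 − 16 + 18 = 22911 varves.
A: 1075.6 mm over 22911 years gives 1075.6 / 22911 ≈ 0.047 mm/year.
Specimen B: 5033.7 mm / 0.047 mm per year = 107100.00 years ≈ 107100 varves.

107100 varves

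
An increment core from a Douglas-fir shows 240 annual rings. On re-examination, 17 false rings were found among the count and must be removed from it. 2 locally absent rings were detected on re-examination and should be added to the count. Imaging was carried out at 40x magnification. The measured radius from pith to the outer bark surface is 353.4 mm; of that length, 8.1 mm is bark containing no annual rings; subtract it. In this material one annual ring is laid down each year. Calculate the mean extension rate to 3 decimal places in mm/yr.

Correcting the raw count gives 240 − 17 + 2 = 225 true annual rings.
Removing the 8.1 mm offcut leaves 353.4 − 8.1 = 345.3 mm.
345.3 mm over 225 years gives 345.3 / 225 ≈ 1.535 mm/yr.

1.535 mm/yr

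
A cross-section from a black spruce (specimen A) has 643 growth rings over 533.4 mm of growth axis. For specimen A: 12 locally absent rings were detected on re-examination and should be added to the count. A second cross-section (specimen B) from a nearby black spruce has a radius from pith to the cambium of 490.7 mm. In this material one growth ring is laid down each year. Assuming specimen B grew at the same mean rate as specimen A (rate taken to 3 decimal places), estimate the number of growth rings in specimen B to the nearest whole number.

Specimen A: after corrections the count is 643 + 12 = 655 growth rings.
A: 533.4 mm over 655 years gives 533.4 / 655 ≈ 0.814 mm/year.
B spans 490.7 / 0.814 = 602.83 years ≈ 603 growth rings.

603 growth rings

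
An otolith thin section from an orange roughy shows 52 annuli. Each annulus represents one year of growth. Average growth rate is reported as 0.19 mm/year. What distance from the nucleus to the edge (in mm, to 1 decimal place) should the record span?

9.9 mm

The record spans 52 years at 0.19 mm per year.
52 years at 0.19 mm/year gives 0.19 × 52 = 9.9 mm.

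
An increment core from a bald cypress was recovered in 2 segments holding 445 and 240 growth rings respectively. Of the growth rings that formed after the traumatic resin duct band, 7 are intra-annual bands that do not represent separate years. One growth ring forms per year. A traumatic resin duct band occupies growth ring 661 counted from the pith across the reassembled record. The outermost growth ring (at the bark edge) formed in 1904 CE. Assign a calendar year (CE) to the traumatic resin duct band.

Total growth rings = 445 + 240 = 685.
Between growth ring 661 and the bark edge there are 685 − 661 = 24 growth rings.
24 − 7 false = 17 true growth rings after the traumatic resin duct band.
Counting back 17 years from 1904 CE places the traumatic resin duct band in 1904 − 17 = 1887 CE.

1887 CE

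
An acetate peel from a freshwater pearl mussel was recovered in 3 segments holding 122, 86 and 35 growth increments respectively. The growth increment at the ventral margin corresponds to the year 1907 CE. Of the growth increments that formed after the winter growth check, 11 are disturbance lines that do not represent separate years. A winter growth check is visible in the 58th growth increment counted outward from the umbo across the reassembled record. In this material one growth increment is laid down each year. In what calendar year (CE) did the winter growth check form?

Total growth increments = 122 + 86 + 35 = 243.
The winter growth check sits at growth increment 58 from the umbo, so 243 − 58 = 185 growth increments formed after it.
Excluding 11 false growth increments: 185 − 11 = 174.
Counting back 174 years from 1907 CE places the winter growth check in 1907 − 174 = 1733 CE.

1733 CE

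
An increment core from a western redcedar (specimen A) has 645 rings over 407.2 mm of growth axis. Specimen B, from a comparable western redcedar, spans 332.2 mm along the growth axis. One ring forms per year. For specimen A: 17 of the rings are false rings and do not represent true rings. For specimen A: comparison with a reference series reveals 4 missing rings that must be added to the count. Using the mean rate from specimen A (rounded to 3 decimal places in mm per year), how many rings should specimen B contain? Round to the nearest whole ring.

Specimen A: correcting the raw count gives 645 − 17 + 4 = 632 true rings.
A: Mean rate = 407.2 mm / 632 years ≈ 0.644 mm/yr.
For B, 332.2 / 0.644 = 515.84 years ≈ 516 rings.

516 rings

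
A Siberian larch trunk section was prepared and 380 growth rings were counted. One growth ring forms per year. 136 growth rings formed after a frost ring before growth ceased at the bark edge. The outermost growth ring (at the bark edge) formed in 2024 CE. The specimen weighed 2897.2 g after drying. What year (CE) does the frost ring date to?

1888 CE

136 growth rings formed after the frost ring.
The growth ring at the bark edge is 2024 CE, so the frost ring dates to 2024 − 136 = 1888 CE.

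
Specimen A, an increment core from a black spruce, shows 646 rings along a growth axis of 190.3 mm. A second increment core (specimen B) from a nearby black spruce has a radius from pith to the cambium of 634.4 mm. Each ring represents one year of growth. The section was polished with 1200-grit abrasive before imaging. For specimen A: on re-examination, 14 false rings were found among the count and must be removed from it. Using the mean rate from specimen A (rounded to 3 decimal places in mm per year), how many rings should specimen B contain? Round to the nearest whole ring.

Specimen A: correcting the raw count gives 646 − 14 = 632 true rings.
A: 190.3 mm over 632 years gives 190.3 / 632 ≈ 0.301 mm per year.
B spans 634.4 / 0.301 = 2107.64 years ≈ 2108 rings.

2108 rings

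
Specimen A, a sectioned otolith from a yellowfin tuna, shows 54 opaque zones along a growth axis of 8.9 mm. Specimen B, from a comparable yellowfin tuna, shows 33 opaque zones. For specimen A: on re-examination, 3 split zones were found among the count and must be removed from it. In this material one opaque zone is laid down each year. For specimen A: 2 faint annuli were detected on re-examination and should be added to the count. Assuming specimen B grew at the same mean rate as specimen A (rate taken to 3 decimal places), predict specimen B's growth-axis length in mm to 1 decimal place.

Specimen A: adjusted count: 54 − 3 + 2 = 53 opaque zones.
A: Mean rate = 8.9 mm / 53 years ≈ 0.168 mm/yr.
B's length ≈ 0.168 × 33 = 5.5 mm.

5.5 mm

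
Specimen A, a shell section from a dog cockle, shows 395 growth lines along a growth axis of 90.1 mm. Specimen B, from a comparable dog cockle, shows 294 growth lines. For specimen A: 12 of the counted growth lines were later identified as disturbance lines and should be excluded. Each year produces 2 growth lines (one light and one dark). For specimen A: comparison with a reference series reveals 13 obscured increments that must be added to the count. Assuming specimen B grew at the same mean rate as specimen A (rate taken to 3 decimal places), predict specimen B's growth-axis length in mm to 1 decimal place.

Specimen A: adjusted count: 395 − 12 + 13 = 396 growth lines.
Specimen A: dividing by 2 growth lines per year: 396 / 2 = 198 years.
A: Mean rate = 90.1 mm / 198 years ≈ 0.455 mm per year.
Specimen B: with 2 growth lines per year, 294 / 2 = 147 years. For B, 0.455 mm/year × 147 years = 66.9 mm.

66.9 mm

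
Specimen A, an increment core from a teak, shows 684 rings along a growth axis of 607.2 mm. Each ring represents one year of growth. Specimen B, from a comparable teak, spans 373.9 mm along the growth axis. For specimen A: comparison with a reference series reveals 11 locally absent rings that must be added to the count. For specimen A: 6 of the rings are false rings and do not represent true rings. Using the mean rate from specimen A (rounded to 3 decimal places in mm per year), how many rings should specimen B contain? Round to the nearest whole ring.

Specimen A: after corrections the count is 684 − 6 + 11 = 689 rings.
A: Mean rate = 607.2 mm / 689 years ≈ 0.881 mm/year.
Specimen B: 373.9 mm / 0.881 mm per year = 424.40 years ≈ 424 rings.

424 rings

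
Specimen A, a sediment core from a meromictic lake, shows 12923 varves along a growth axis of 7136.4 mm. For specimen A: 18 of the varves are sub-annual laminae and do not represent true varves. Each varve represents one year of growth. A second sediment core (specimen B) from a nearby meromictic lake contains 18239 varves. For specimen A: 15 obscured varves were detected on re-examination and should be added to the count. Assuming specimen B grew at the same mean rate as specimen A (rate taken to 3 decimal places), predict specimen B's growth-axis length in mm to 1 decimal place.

Specimen A: adjusted count: 12923 − 18 + 15 = 12920 varves.
A: Extension rate ≈ 7136.4 / 12920 = 0.552 mm/year.
For B, 0.552 mm/year × 18239 years = 10067.9 mm.

10067.9 mm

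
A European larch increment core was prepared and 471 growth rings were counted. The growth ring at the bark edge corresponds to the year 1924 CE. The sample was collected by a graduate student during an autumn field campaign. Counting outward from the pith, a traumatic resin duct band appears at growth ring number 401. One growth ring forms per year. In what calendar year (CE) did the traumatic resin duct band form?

1854 CE

471 − 401 = 70 growth rings lie beyond the traumatic resin duct band toward the bark edge.
1924 − 70 = 1854 CE.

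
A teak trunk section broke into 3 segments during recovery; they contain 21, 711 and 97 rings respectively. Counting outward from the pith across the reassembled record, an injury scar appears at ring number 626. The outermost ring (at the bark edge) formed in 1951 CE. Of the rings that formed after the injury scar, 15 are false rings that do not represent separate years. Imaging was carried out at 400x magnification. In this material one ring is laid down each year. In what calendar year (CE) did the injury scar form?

1763 CE

Total rings = 21 + 711 + 97 = 829.
The injury scar sits at ring 626 from the pith, so 829 − 626 = 203 rings formed after it.
Removing the 15 false rings leaves 203 − 15 = 188 true rings beyond the injury scar.
1951 − 188 = 1763 CE.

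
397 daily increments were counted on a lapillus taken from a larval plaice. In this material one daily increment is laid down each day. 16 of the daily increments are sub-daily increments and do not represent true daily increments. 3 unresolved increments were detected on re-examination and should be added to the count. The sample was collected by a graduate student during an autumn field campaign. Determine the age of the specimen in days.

After corrections the count is 397 − 16 + 3 = 384 daily increments.
One daily increment per day makes the duration 384 days.

384 d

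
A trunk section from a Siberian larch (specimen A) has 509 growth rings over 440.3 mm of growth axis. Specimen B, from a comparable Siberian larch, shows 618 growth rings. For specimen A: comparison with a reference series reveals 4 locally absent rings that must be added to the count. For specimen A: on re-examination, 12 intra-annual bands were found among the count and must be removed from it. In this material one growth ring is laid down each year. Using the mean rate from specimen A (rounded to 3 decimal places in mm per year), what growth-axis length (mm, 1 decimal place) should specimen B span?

Specimen A: true growth ring count = 509 − 12 + 4 = 501.
A: Extension rate ≈ 440.3 / 501 = 0.879 mm/yr.
Length of B = 0.879 × 618 = 543.2 mm.

543.2 mm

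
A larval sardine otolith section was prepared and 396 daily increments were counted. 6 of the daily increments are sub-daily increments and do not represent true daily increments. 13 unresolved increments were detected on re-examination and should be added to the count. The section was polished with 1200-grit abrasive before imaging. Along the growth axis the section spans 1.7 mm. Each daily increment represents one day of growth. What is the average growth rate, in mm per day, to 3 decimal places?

0.004 mm per day

Correcting the raw count gives 396 − 6 + 13 = 403 true daily increments.
Extension rate ≈ 1.7 / 403 = 0.004 mm per day.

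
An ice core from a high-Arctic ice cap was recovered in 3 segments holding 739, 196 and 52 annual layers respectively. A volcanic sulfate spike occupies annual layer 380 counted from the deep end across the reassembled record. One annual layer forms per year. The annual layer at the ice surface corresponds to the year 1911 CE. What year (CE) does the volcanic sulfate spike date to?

1304 CE

Total annual layers = 739 + 196 + 52 = 987.
The volcanic sulfate spike sits at annual layer 380 from the deep end, so 987 − 380 = 607 annual layers formed after it.
The annual layer at the ice surface is 1911 CE, so the volcanic sulfate spike dates to 1911 − 607 = 1304 CE.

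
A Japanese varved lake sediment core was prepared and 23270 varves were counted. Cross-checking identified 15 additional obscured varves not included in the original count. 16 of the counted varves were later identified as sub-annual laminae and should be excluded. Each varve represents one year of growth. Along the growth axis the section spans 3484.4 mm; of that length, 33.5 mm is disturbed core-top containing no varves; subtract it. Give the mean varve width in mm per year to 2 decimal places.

After corrections the count is 23270 − 16 + 15 = 23269 varves.
Net length = 3484.4 − 33.5 = 3450.9 mm.
Mean rate = 3450.9 mm / 23269 years ≈ 0.15 mm per year.

0.15 mm per year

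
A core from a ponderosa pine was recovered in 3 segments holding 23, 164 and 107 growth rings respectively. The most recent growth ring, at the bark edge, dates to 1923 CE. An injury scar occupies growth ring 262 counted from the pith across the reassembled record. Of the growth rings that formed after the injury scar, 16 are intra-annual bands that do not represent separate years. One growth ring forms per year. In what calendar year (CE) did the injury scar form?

1907 CE

Total growth rings = 23 + 164 + 107 = 294.
Between growth ring 262 and the bark edge there are 294 − 262 = 32 growth rings.
Excluding 16 false growth rings: 32 − 16 = 16.
Counting back 16 years from 1923 CE places the injury scar in 1923 − 16 = 1907 CE.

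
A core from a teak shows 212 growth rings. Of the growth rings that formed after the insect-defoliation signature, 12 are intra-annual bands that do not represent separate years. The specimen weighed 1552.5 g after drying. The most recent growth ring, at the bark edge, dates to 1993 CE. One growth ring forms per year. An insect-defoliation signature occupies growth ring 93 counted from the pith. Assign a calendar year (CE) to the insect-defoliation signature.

1886 CE

The insect-defoliation signature sits at growth ring 93 from the pith, so 212 − 93 = 119 growth rings formed after it.
119 − 12 false = 107 true growth rings after the insect-defoliation signature.
The growth ring at the bark edge is 1993 CE, so the insect-defoliation signature dates to 1993 − 107 = 1886 CE.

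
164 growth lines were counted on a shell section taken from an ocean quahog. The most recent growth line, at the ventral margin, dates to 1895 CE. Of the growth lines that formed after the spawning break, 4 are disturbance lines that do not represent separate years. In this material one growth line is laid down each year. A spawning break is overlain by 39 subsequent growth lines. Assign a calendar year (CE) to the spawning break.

1860 CE

39 growth lines formed after the spawning break.
Removing the 4 false growth lines leaves 39 − 4 = 35 true growth lines beyond the spawning break.
Counting back 35 years from 1895 CE places the spawning break in 1895 − 35 = 1860 CE.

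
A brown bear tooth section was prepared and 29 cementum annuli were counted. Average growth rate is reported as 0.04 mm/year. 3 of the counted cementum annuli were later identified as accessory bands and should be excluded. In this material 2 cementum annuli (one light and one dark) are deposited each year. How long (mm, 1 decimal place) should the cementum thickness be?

0.5 mm

After corrections the count is 29 − 3 = 26 cementum annuli.
With 2 cementum annuli per year, 26 / 2 = 13 years.
13 years at 0.04 mm/year gives 0.04 × 13 = 0.5 mm.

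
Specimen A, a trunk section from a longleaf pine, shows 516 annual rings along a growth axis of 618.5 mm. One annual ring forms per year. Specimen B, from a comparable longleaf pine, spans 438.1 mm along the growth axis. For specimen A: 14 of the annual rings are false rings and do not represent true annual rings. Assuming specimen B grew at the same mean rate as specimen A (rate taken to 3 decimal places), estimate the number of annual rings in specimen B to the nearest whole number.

356 annual rings

Specimen A: correcting the raw count gives 516 − 14 = 502 true annual rings.
A: Mean rate = 618.5 mm / 502 years ≈ 1.232 mm/yr.
B spans 438.1 / 1.232 = 355.60 years ≈ 356 annual rings.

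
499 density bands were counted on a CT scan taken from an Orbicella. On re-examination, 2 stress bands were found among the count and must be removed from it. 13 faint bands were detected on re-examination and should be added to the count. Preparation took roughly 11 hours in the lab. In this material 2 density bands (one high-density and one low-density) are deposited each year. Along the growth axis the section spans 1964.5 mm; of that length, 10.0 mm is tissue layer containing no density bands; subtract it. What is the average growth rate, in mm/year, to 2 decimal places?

7.66 mm/year

Adjusted count: 499 − 2 + 13 = 510 density bands.
Dividing by 2 density bands per year: 510 / 2 = 255 years.
Removing the 10.0 mm offcut leaves 1964.5 − 10.0 = 1954.5 mm.
Mean rate = 1954.5 mm / 255 years ≈ 7.66 mm/year.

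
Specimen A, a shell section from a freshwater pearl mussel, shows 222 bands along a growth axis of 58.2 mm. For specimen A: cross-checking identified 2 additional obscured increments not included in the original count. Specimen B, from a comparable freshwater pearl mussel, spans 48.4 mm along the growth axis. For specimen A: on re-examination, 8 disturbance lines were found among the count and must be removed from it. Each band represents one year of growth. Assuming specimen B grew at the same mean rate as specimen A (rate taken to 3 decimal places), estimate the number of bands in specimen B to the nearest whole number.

Specimen A: correcting the raw count gives 222 − 8 + 2 = 216 true bands.
A: Mean rate = 58.2 mm / 216 years ≈ 0.269 mm/yr.
For B, 48.4 / 0.269 = 179.93 years ≈ 180 bands.

180 bands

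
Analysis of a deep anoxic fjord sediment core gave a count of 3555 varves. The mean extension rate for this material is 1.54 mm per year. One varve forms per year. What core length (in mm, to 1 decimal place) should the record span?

3555 years of growth are recorded.
Predicted length = 1.54 mm/year × 3555 years = 5474.7 mm.

5474.7 mm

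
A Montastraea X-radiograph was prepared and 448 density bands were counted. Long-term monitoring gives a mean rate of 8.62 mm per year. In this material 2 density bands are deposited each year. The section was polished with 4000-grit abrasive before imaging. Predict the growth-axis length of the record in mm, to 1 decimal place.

1930.9 mm

Dividing by 2 density bands per year: 448 / 2 = 224 years.
Predicted length = 8.62 mm/year × 224 years = 1930.9 mm.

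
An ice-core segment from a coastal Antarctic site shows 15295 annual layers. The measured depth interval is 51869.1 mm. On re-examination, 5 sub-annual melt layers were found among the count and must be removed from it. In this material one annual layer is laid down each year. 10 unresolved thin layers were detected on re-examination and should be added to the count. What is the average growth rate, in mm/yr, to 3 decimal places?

3.390 mm/yr

After corrections the count is 15295 − 5 + 10 = 15300 annual layers.
Mean rate = 51869.1 mm / 15300 years ≈ 3.390 mm/yr.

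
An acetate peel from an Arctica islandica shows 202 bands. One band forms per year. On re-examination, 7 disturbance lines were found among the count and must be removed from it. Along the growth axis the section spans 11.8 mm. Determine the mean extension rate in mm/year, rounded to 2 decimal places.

True band count = 202 − 7 = 195.
Extension rate ≈ 11.8 / 195 = 0.06 mm/year.

0.06 mm/year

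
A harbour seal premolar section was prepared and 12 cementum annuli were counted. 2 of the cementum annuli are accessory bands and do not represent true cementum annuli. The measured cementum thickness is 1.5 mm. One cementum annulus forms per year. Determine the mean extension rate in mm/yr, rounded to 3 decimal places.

0.150 mm/yr

True cementum annulus count = 12 − 2 = 10.
1.5 mm over 10 years gives 1.5 / 10 ≈ 0.150 mm/yr.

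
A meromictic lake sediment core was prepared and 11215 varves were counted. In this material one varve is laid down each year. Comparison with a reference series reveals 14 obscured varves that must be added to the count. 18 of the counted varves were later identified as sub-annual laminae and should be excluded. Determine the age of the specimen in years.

11211 yr

Adjusted count: 11215 − 18 + 14 = 11211 varves.
With a one-to-one varve periodicity this is 11211 years.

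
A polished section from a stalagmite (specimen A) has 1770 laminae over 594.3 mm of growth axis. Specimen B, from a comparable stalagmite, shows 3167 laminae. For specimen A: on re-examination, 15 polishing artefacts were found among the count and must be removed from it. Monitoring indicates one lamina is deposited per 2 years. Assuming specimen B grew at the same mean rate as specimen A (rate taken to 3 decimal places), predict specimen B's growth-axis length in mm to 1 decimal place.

Specimen A: after corrections the count is 1770 − 15 = 1755 laminae.
Specimen A: multiplying by 2 years per lamina: 1755 × 2 = 3510 years.
A: 594.3 mm over 3510 years gives 594.3 / 3510 ≈ 0.169 mm/year.
Specimen B: 3167 laminae at 2 years each span 3167 × 2 = 6334 years. B's length ≈ 0.169 × 6334 = 1070.4 mm.

1070.4 mm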